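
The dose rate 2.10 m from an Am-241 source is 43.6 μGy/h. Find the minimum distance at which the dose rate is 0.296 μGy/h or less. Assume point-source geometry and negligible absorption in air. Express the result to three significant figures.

Using I₁d₁² = I₂d₂², d₂ = d₁·√(I₁/I₂).
I₁/I₂ = 43.6/0.296 = 147.3, so d₂ = 2.10 × √147.3 = 25.49 m.

25.5 m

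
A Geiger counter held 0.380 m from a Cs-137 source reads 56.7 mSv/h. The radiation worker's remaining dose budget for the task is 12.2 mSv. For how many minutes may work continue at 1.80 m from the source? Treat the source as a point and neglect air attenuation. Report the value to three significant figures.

Using I₁d₁² = I₂d₂², rate at 1.80 m:
56.7 × (0.380/1.80)² = 56.7 × 0.04457 = 2.527 mSv/h.
Stay time = 12.2 mSv ÷ 2.527 mSv/h = 4.828 h = 289.7 min.

290 min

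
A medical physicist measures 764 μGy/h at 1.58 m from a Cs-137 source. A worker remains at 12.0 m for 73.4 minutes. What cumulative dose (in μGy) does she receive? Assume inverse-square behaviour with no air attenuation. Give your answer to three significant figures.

16.2 μGy

Since intensity falls as 1/r², rate at 12.0 m:
764 × (1.58/12.0)² = 764 × 0.01734 = 13.25 μGy/h.
Dose = rate × time = 13.25 μGy/h × 1.223 h = 16.20 μGy.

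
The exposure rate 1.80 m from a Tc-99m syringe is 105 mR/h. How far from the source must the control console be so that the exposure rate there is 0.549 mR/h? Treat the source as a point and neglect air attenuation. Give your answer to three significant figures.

Using I₁d₁² = I₂d₂², d₂ = d₁·√(I₁/I₂).
I₁/I₂ = 105/0.549 = 191.3, so d₂ = 1.80 × √191.3 = 24.90 m.

24.9 m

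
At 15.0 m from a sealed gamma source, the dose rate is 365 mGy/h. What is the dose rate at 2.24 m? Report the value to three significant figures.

16400 mGy/h

By the inverse-square law, the rate at 2.24 m is
365 × (15.0/2.24)² = 365 × 44.84 = 16370 mGy/h.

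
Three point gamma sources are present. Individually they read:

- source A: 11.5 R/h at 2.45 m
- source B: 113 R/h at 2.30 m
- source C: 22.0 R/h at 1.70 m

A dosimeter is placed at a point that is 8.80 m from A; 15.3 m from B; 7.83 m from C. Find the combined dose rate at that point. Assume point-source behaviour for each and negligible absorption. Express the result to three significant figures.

4.48 R/h

Each source contributes Iᵢ·(dᵢ/rᵢ)²; contributions add.
A: 11.5 × (2.45/8.80)² = 0.8914 R/h
B: 113 × (2.30/15.3)² = 2.554 R/h
C: 22.0 × (1.70/7.83)² = 1.037 R/h
Total = 0.8914 + 2.554 + 1.037 = 4.482 R/h.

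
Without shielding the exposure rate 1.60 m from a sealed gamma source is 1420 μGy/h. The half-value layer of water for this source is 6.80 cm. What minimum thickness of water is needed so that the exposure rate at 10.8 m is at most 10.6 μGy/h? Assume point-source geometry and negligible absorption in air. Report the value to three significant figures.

At 10.8 m, distance alone gives (1.60/10.8)² = 0.02195, so 1420 × 0.02195 = 31.17 μGy/h.
Further attenuation needed: 31.17/10.6 = 2.941.
n = log₂(2.941) = 1.556 half-value layers.
Thickness = 1.556 × 6.80 cm = 10.58 cm.

10.6 cm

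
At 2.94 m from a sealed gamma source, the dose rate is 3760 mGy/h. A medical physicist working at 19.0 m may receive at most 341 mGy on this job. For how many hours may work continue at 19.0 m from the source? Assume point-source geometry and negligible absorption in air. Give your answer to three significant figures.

3.79 h

Intensity scales as (d₁/d₂)², so rate at 19.0 m:
3760 × (2.94/19.0)² = 3760 × 0.02394 = 90.01 mGy/h.
Stay time = 341 mGy ÷ 90.01 mGy/h = 3.788 h.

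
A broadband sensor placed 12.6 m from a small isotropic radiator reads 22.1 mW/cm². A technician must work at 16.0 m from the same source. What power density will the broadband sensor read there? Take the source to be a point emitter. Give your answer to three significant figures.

13.7 mW/cm²

Applying the 1/r² law, scaling from 12.6 m to 16.0 m:
22.1 × (12.6/16.0)² = 22.1 × 0.6202 = 13.71 mW/cm².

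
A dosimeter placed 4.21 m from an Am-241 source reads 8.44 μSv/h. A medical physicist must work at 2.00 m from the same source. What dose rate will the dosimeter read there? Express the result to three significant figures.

Since intensity falls as 1/r², scaling from 4.21 m to 2.00 m:
(4.21/2.00)² = 4.431, so 8.44 × 4.431 = 37.40 μSv/h.

37.4 μSv/h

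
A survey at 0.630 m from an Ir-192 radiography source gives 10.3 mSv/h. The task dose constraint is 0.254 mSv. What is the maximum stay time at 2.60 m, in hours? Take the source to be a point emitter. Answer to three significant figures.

Since intensity falls as 1/r², rate at 2.60 m:
10.3 × (0.630/2.60)² = 10.3 × 0.05871 = 0.6047 mSv/h.
Stay time = 0.254 mSv ÷ 0.6047 mSv/h = 0.4200 h.

0.420 h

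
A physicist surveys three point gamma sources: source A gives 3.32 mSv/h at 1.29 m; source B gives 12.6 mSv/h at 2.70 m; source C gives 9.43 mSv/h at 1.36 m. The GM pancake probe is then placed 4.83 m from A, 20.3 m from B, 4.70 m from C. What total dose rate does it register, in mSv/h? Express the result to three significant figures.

1.25 mSv/h

Each source contributes Iᵢ·(dᵢ/rᵢ)²; contributions add.
A: 3.32 × (1.29/4.83)² = 0.2368 mSv/h
B: 12.6 × (2.70/20.3)² = 0.2229 mSv/h
C: 9.43 × (1.36/4.70)² = 0.7896 mSv/h
Total = 0.2368 + 0.2229 + 0.7896 = 1.249 mSv/h.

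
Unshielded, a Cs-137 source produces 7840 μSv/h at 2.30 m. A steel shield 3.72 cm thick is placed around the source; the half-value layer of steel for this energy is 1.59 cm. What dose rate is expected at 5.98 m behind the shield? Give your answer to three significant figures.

Distance alone: 7840 × (2.30/5.98)² = 7840 × 0.1479 = 1160 μSv/h.
Shield: 3.72/1.59 = 2.340 half-value layers → attenuation 2^(−2.340) = 0.1975.
Combined: 1160 × 0.1975 = 229.1 μSv/h.

229 μSv/h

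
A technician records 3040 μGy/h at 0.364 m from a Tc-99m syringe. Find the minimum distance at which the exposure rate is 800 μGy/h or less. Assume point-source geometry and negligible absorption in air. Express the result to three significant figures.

0.710 m

Intensity scales as (d₁/d₂)², so d₂ = d₁·√(I₁/I₂).
I₁/I₂ = 3040/800 = 3.800, so d₂ = 0.364 × √3.800 = 0.7096 m.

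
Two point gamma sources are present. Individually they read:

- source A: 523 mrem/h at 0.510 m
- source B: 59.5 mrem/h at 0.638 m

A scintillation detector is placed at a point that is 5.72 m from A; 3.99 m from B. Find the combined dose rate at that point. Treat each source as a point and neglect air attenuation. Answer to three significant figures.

5.68 mrem/h

Each source contributes Iᵢ·(dᵢ/rᵢ)²; contributions add.
A: 523 × (0.510/5.72)² = 4.158 mrem/h
B: 59.5 × (0.638/3.99)² = 1.521 mrem/h
Total = 4.158 + 1.521 = 5.679 mrem/h.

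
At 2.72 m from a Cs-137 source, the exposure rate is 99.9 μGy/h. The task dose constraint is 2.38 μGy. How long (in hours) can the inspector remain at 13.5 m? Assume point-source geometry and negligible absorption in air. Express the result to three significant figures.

Using I₁d₁² = I₂d₂², rate at 13.5 m:
99.9 × (2.72/13.5)² = 99.9 × 0.04059 = 4.055 μGy/h.
Stay time = 2.38 μGy ÷ 4.055 μGy/h = 0.5869 h.

0.587 h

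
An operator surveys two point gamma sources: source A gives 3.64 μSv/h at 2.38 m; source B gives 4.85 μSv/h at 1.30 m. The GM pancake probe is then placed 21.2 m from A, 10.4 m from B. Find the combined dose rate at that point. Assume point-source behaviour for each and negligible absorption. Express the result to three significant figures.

Each source contributes Iᵢ·(dᵢ/rᵢ)²; contributions add.
A: 3.64 × (2.38/21.2)² = 0.04588 μSv/h
B: 4.85 × (1.30/10.4)² = 0.07578 μSv/h
Total = 0.04588 + 0.07578 = 0.1217 μSv/h.

0.122 μSv/h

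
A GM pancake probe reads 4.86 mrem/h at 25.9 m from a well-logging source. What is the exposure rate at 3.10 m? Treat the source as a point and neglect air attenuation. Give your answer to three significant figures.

Intensity scales as (d₁/d₂)², so the rate at 3.10 m is
4.86 × (25.9/3.10)² = 4.86 × 69.80 = 339.2 mrem/h.

339 mrem/h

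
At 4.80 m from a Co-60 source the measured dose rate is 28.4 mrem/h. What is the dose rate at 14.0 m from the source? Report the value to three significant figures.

3.34 mrem/h

By the inverse-square law, scaling from 4.80 m to 14.0 m:
(4.80/14.0)² = 0.1176, so 28.4 × 0.1176 = 3.340 mrem/h.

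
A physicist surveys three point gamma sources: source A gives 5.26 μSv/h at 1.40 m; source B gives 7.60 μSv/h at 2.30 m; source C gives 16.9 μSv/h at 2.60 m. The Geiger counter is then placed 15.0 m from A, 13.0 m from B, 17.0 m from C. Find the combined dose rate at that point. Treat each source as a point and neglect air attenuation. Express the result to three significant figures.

By superposition, sum each source's inverse-square contribution:
A: 5.26 × (1.40/15.0)² = 0.04582 μSv/h
B: 7.60 × (2.30/13.0)² = 0.2379 μSv/h
C: 16.9 × (2.60/17.0)² = 0.3953 μSv/h
Total = 0.04582 + 0.2379 + 0.3953 = 0.6790 μSv/h.

0.679 μSv/h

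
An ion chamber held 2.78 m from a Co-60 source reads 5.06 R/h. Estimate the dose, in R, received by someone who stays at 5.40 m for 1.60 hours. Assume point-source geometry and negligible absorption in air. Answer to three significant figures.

2.15 R

Using I₁d₁² = I₂d₂², rate at 5.40 m:
5.06 × (2.78/5.40)² = 5.06 × 0.2650 = 1.341 R/h.
Dose = rate × time = 1.341 R/h × 1.600 h = 2.146 R.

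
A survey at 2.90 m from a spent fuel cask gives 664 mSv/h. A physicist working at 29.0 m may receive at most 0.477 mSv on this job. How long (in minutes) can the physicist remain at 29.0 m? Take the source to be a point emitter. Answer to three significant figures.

4.31 min

Intensity scales as (d₁/d₂)², so rate at 29.0 m:
(2.90/29.0)² = 0.01000, so 664 × 0.01000 = 6.640 mSv/h.
Stay time = 0.477 mSv ÷ 6.640 mSv/h = 0.07184 h = 4.310 min.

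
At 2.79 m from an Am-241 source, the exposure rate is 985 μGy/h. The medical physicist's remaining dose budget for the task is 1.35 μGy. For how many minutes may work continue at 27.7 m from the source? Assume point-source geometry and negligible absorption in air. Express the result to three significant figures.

8.11 min

Since intensity falls as 1/r², rate at 27.7 m:
985 × (2.79/27.7)² = 985 × 0.01014 = 9.988 μGy/h.
Stay time = 1.35 μGy ÷ 9.988 μGy/h = 0.1352 h = 8.112 min.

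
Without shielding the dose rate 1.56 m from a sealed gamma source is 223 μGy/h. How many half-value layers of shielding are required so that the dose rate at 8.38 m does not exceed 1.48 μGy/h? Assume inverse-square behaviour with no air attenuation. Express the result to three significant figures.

2.38 half-value layers

At 8.38 m, distance alone gives 223 × (1.56/8.38)² = 223 × 0.03465 = 7.727 μGy/h.
Further attenuation needed: 7.727/1.48 = 5.221.
n = log₂(5.221) = 2.384 half-value layers.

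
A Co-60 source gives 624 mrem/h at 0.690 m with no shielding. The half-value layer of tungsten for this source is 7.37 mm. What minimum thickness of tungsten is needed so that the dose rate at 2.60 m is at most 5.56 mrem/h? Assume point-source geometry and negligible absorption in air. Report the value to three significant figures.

At 2.60 m, distance alone gives (0.690/2.60)² = 0.07043, so 624 × 0.07043 = 43.95 mrem/h.
Further attenuation needed: 43.95/5.56 = 7.905.
n = log₂(7.905) = 2.983 half-value layers.
Thickness = 2.983 × 7.37 mm = 21.98 mm.

22.0 mm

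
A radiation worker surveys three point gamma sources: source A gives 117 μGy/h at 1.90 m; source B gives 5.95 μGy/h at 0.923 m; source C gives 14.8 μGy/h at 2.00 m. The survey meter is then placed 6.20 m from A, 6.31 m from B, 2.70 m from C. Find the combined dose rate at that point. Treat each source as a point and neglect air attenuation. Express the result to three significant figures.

By superposition, sum each source's inverse-square contribution:
A: 117 × (1.90/6.20)² = 10.99 μGy/h
B: 5.95 × (0.923/6.31)² = 0.1273 μGy/h
C: 14.8 × (2.00/2.70)² = 8.121 μGy/h
Total = 10.99 + 0.1273 + 8.121 = 19.24 μGy/h.

19.2 μGy/h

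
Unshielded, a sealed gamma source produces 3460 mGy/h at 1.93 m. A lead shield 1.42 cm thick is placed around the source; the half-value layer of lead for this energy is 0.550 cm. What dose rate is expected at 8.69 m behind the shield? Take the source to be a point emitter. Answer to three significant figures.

Distance alone: (1.93/8.69)² = 0.04933, so 3460 × 0.04933 = 170.7 mGy/h.
Shield: 1.42/0.550 = 2.582 half-value layers → attenuation 2^(−2.582) = 0.1670.
Combined: 170.7 × 0.1670 = 28.51 mGy/h.

28.5 mGy/h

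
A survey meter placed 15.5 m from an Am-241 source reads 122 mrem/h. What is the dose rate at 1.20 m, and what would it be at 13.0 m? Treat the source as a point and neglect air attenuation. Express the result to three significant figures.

Intensity scales as (d₁/d₂)², so
At 1.20 m: (15.5/1.20)² = 166.8, so 122 × 166.8 = 20350 mrem/h
At 13.0 m: (1.20/13.0)² = 0.008521, so 20350 × 0.008521 = 173.4 mrem/h.

20400 mrem/h; 173 mrem/h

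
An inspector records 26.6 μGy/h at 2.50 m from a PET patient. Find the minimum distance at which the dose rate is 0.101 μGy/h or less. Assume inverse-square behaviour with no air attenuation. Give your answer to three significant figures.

Intensity scales as (d₁/d₂)², so d₂ = d₁·√(I₁/I₂).
I₁/I₂ = 26.6/0.101 = 263.4, so d₂ = 2.50 × √263.4 = 40.57 m.

40.6 m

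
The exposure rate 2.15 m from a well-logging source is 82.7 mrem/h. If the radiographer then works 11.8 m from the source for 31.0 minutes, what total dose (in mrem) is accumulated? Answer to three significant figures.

Using I₁d₁² = I₂d₂², rate at 11.8 m:
(2.15/11.8)² = 0.03320, so 82.7 × 0.03320 = 2.746 mrem/h.
Dose = rate × time = 2.746 mrem/h × 0.5167 h = 1.419 mrem.

1.42 mrem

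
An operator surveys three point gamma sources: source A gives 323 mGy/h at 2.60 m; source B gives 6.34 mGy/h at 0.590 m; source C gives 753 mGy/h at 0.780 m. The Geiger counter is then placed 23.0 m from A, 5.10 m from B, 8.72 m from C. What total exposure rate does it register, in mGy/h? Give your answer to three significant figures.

10.2 mGy/h

By superposition, sum each source's inverse-square contribution:
A: 323 × (2.60/23.0)² = 4.128 mGy/h
B: 6.34 × (0.590/5.10)² = 0.08485 mGy/h
C: 753 × (0.780/8.72)² = 6.025 mGy/h
Total = 4.128 + 0.08485 + 6.025 = 10.24 mGy/h.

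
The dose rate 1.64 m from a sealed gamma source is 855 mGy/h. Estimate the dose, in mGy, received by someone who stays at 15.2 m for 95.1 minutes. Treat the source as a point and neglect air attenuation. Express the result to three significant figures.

Applying the 1/r² law, rate at 15.2 m:
(1.64/15.2)² = 0.01164, so 855 × 0.01164 = 9.952 mGy/h.
Dose = rate × time = 9.952 mGy/h × 1.585 h = 15.77 mGy.

15.8 mGy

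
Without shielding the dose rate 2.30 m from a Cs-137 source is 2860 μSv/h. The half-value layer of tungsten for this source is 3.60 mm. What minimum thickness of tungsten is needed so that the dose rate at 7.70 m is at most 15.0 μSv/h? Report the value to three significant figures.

At 7.70 m, distance alone gives 2860 × (2.30/7.70)² = 2860 × 0.08922 = 255.2 μSv/h.
Further attenuation needed: 255.2/15.0 = 17.01.
n = log₂(17.01) = 4.088 half-value layers.
Thickness = 4.088 × 3.60 mm = 14.72 mm.

14.7 mm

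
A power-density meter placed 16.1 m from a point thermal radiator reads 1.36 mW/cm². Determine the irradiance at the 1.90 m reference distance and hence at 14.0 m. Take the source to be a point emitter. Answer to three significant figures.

By the inverse-square law,
At 1.90 m: 1.36 × (16.1/1.90)² = 1.36 × 71.80 = 97.65 mW/cm²
At 14.0 m: 97.65 × (1.90/14.0)² = 97.65 × 0.01842 = 1.799 mW/cm².

97.7 mW/cm²; 1.80 mW/cm²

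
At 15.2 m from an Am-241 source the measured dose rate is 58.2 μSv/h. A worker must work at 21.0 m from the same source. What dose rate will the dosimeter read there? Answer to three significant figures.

Applying the 1/r² law, scaling from 15.2 m to 21.0 m:
58.2 × (15.2/21.0)² = 58.2 × 0.5239 = 30.49 μSv/h.

30.5 μSv/h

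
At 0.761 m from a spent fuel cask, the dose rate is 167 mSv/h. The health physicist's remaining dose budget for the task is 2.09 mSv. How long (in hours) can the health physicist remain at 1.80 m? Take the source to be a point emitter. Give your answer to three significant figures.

0.0700 h

Applying the 1/r² law, rate at 1.80 m:
167 × (0.761/1.80)² = 167 × 0.1787 = 29.84 mSv/h.
Stay time = 2.09 mSv ÷ 29.84 mSv/h = 0.07004 h.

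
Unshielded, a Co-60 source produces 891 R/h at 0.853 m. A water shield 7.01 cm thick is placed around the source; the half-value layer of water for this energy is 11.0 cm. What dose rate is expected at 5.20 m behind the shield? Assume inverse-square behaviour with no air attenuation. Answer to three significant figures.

15.4 R/h

Distance alone: 891 × (0.853/5.20)² = 891 × 0.02691 = 23.98 R/h.
Shield: 7.01/11.0 = 0.6373 half-value layers → attenuation 2^(−0.6373) = 0.6429.
Combined: 23.98 × 0.6429 = 15.42 R/h.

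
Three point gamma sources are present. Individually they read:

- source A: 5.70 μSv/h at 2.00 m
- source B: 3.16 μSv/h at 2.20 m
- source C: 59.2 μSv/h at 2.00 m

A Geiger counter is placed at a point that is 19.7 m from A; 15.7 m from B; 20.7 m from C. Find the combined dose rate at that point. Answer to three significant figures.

0.673 μSv/h

Each source contributes Iᵢ·(dᵢ/rᵢ)²; contributions add.
A: 5.70 × (2.00/19.7)² = 0.05875 μSv/h
B: 3.16 × (2.20/15.7)² = 0.06205 μSv/h
C: 59.2 × (2.00/20.7)² = 0.5526 μSv/h
Total = 0.05875 + 0.06205 + 0.5526 = 0.6734 μSv/h.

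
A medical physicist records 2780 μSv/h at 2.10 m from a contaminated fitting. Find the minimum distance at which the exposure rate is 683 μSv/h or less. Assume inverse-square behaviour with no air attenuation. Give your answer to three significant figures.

4.24 m

By the inverse-square law, d₂ = d₁·√(I₁/I₂).
I₁/I₂ = 2780/683 = 4.070, so d₂ = 2.10 × √4.070 = 4.237 m.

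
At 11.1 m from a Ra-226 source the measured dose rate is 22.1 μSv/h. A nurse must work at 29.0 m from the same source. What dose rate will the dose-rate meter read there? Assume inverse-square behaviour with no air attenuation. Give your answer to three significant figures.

Intensity scales as (d₁/d₂)², so scaling from 11.1 m to 29.0 m:
22.1 × (11.1/29.0)² = 22.1 × 0.1465 = 3.238 μSv/h.

3.24 μSv/h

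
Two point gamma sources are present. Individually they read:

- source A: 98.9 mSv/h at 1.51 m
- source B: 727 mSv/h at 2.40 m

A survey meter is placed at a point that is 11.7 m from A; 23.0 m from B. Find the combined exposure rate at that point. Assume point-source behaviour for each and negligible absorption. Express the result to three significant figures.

9.56 mSv/h

By superposition, sum each source's inverse-square contribution:
A: 98.9 × (1.51/11.7)² = 1.647 mSv/h
B: 727 × (2.40/23.0)² = 7.916 mSv/h
Total = 1.647 + 7.916 = 9.563 mSv/h.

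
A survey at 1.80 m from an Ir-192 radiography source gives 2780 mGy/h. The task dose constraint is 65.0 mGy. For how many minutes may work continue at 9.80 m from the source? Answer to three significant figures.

By the inverse-square law, rate at 9.80 m:
(1.80/9.80)² = 0.03374, so 2780 × 0.03374 = 93.80 mGy/h.
Stay time = 65.0 mGy ÷ 93.80 mGy/h = 0.6930 h = 41.58 min.

41.6 min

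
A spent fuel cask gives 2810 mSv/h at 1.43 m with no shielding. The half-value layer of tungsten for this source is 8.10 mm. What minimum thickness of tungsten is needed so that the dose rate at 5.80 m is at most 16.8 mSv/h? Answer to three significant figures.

At 5.80 m, distance alone gives (1.43/5.80)² = 0.06079, so 2810 × 0.06079 = 170.8 mSv/h.
Further attenuation needed: 170.8/16.8 = 10.17.
n = log₂(10.17) = 3.346 half-value layers.
Thickness = 3.346 × 8.10 mm = 27.10 mm.

27.1 mm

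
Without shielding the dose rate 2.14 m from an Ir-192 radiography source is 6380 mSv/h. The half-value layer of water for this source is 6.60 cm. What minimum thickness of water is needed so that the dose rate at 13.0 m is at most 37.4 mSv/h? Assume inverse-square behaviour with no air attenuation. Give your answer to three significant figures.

At 13.0 m, distance alone gives (2.14/13.0)² = 0.02710, so 6380 × 0.02710 = 172.9 mSv/h.
Further attenuation needed: 172.9/37.4 = 4.623.
n = log₂(4.623) = 2.209 half-value layers.
Thickness = 2.209 × 6.60 cm = 14.58 cm.

14.6 cm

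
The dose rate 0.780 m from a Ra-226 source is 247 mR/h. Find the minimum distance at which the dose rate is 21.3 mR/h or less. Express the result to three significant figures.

Using I₁d₁² = I₂d₂², d₂ = d₁·√(I₁/I₂).
I₁/I₂ = 247/21.3 = 11.60, so d₂ = 0.780 × √11.60 = 2.657 m.

2.66 m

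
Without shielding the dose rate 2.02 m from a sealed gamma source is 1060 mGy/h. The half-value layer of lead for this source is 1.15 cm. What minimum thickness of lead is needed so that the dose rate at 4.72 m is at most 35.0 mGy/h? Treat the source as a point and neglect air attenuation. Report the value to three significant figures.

2.84 cm

At 4.72 m, distance alone gives (2.02/4.72)² = 0.1832, so 1060 × 0.1832 = 194.2 mGy/h.
Further attenuation needed: 194.2/35.0 = 5.549.
n = log₂(5.549) = 2.472 half-value layers.
Thickness = 2.472 × 1.15 cm = 2.843 cm.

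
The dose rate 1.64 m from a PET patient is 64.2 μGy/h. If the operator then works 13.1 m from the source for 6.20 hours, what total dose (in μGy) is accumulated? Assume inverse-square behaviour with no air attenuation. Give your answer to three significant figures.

Using I₁d₁² = I₂d₂², rate at 13.1 m:
64.2 × (1.64/13.1)² = 64.2 × 0.01567 = 1.006 μGy/h.
Dose = rate × time = 1.006 μGy/h × 6.200 h = 6.237 μGy.

6.24 μGy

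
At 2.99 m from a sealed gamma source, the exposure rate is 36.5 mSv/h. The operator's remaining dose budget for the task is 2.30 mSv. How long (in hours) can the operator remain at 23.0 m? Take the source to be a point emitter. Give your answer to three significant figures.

By the inverse-square law, rate at 23.0 m:
36.5 × (2.99/23.0)² = 36.5 × 0.01690 = 0.6168 mSv/h.
Stay time = 2.30 mSv ÷ 0.6168 mSv/h = 3.729 h.

3.73 h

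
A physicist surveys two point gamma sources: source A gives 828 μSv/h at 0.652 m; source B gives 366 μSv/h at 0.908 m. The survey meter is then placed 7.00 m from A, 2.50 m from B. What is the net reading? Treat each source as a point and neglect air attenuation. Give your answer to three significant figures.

55.5 μSv/h

By superposition, sum each source's inverse-square contribution:
A: 828 × (0.652/7.00)² = 7.183 μSv/h
B: 366 × (0.908/2.50)² = 48.28 μSv/h
Total = 7.183 + 48.28 = 55.46 μSv/h.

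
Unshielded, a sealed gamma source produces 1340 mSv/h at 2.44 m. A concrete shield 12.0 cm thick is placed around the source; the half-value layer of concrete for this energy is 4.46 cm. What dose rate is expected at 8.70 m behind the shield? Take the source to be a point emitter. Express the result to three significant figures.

Distance alone: 1340 × (2.44/8.70)² = 1340 × 0.07866 = 105.4 mSv/h.
Shield: 12.0/4.46 = 2.691 half-value layers → attenuation 2^(−2.691) = 0.1549.
Combined: 105.4 × 0.1549 = 16.33 mSv/h.

16.3 mSv/h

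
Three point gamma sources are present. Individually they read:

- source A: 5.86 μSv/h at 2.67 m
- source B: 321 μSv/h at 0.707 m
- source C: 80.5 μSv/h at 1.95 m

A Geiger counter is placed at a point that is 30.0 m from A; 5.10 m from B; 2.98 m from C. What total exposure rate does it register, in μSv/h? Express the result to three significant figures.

Each source contributes Iᵢ·(dᵢ/rᵢ)²; contributions add.
A: 5.86 × (2.67/30.0)² = 0.04642 μSv/h
B: 321 × (0.707/5.10)² = 6.169 μSv/h
C: 80.5 × (1.95/2.98)² = 34.47 μSv/h
Total = 0.04642 + 6.169 + 34.47 = 40.69 μSv/h.

40.7 μSv/h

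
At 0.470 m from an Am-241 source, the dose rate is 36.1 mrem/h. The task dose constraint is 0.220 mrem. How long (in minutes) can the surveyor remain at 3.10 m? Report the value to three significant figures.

Applying the 1/r² law, rate at 3.10 m:
36.1 × (0.470/3.10)² = 36.1 × 0.02299 = 0.8299 mrem/h.
Stay time = 0.220 mrem ÷ 0.8299 mrem/h = 0.2651 h = 15.91 min.

15.9 min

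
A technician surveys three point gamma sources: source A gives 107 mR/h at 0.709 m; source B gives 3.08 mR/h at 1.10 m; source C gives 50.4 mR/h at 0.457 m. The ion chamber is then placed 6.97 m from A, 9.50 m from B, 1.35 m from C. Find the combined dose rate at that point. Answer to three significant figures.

Each source contributes Iᵢ·(dᵢ/rᵢ)²; contributions add.
A: 107 × (0.709/6.97)² = 1.107 mR/h
B: 3.08 × (1.10/9.50)² = 0.04129 mR/h
C: 50.4 × (0.457/1.35)² = 5.776 mR/h
Total = 1.107 + 0.04129 + 5.776 = 6.924 mR/h.

6.92 mR/h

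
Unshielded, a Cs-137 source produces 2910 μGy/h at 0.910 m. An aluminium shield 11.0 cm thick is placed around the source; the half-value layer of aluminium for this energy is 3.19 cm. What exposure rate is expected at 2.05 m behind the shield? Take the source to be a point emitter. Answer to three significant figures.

52.5 μGy/h

Distance alone: (0.910/2.05)² = 0.1970, so 2910 × 0.1970 = 573.3 μGy/h.
Shield: 11.0/3.19 = 3.448 half-value layers → attenuation 2^(−3.448) = 0.09163.
Combined: 573.3 × 0.09163 = 52.53 μGy/h.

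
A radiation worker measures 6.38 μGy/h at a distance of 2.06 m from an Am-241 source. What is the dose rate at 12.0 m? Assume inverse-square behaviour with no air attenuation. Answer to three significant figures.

Intensity scales as (d₁/d₂)², so the rate at 12.0 m is
(2.06/12.0)² = 0.02947, so 6.38 × 0.02947 = 0.1880 μGy/h.

0.188 μGy/h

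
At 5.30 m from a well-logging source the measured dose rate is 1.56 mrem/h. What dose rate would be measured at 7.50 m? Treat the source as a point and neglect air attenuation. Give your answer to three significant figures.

Intensity scales as (d₁/d₂)², so scaling from 5.30 m to 7.50 m:
(5.30/7.50)² = 0.4994, so 1.56 × 0.4994 = 0.7791 mrem/h.

0.779 mrem/h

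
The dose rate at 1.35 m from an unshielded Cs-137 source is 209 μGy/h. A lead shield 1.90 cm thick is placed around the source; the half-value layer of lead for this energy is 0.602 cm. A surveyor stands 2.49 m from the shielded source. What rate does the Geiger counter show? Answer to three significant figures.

6.89 μGy/h

Distance alone: 209 × (1.35/2.49)² = 209 × 0.2939 = 61.43 μGy/h.
Shield: 1.90/0.602 = 3.156 half-value layers → attenuation 2^(−3.156) = 0.1122.
Combined: 61.43 × 0.1122 = 6.892 μGy/h.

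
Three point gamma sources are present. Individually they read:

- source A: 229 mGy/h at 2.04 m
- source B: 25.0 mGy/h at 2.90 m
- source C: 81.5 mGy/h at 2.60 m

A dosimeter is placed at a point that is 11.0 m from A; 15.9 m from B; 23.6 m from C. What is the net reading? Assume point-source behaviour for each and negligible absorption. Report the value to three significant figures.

9.70 mGy/h

Each source contributes Iᵢ·(dᵢ/rᵢ)²; contributions add.
A: 229 × (2.04/11.0)² = 7.876 mGy/h
B: 25.0 × (2.90/15.9)² = 0.8317 mGy/h
C: 81.5 × (2.60/23.6)² = 0.9892 mGy/h
Total = 7.876 + 0.8317 + 0.9892 = 9.697 mGy/h.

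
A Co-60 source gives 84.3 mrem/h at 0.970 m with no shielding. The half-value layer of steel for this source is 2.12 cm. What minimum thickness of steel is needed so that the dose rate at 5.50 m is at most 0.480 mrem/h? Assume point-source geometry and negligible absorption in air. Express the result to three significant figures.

At 5.50 m, distance alone gives 84.3 × (0.970/5.50)² = 84.3 × 0.03110 = 2.622 mrem/h.
Further attenuation needed: 2.622/0.480 = 5.463.
n = log₂(5.463) = 2.450 half-value layers.
Thickness = 2.450 × 2.12 cm = 5.194 cm.

5.19 cm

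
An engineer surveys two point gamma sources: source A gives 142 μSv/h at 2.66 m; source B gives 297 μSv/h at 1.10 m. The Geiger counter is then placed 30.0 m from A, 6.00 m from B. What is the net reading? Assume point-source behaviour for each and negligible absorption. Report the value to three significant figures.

11.1 μSv/h

By superposition, sum each source's inverse-square contribution:
A: 142 × (2.66/30.0)² = 1.116 μSv/h
B: 297 × (1.10/6.00)² = 9.983 μSv/h
Total = 1.116 + 9.983 = 11.10 μSv/h.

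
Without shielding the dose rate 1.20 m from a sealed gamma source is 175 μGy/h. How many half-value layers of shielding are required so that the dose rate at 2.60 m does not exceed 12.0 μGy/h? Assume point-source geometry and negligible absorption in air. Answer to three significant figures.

At 2.60 m, distance alone gives 175 × (1.20/2.60)² = 175 × 0.2130 = 37.27 μGy/h.
Further attenuation needed: 37.27/12.0 = 3.106.
n = log₂(3.106) = 1.635 half-value layers.

1.64 half-value layers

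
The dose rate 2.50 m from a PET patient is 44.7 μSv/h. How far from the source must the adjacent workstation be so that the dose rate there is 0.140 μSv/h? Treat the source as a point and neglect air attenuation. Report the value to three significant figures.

Applying the 1/r² law, d₂ = d₁·√(I₁/I₂).
I₁/I₂ = 44.7/0.140 = 319.3, so d₂ = 2.50 × √319.3 = 44.67 m.

44.7 m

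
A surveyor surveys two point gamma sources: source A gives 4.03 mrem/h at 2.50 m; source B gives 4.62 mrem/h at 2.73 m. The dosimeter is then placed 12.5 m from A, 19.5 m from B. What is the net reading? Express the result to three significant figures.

By superposition, sum each source's inverse-square contribution:
A: 4.03 × (2.50/12.5)² = 0.1612 mrem/h
B: 4.62 × (2.73/19.5)² = 0.09055 mrem/h
Total = 0.1612 + 0.09055 = 0.2518 mrem/h.

0.252 mrem/h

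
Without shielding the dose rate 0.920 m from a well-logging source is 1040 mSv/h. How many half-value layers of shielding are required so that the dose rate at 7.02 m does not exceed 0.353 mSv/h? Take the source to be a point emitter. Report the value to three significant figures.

5.66 half-value layers

At 7.02 m, distance alone gives 1040 × (0.920/7.02)² = 1040 × 0.01718 = 17.87 mSv/h.
Further attenuation needed: 17.87/0.353 = 50.62.
n = log₂(50.62) = 5.662 half-value layers.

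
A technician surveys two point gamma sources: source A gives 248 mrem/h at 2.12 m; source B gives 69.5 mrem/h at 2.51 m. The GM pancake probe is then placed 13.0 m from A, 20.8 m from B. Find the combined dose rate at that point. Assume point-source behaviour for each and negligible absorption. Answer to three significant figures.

7.61 mrem/h

By superposition, sum each source's inverse-square contribution:
A: 248 × (2.12/13.0)² = 6.595 mrem/h
B: 69.5 × (2.51/20.8)² = 1.012 mrem/h
Total = 6.595 + 1.012 = 7.607 mrem/h.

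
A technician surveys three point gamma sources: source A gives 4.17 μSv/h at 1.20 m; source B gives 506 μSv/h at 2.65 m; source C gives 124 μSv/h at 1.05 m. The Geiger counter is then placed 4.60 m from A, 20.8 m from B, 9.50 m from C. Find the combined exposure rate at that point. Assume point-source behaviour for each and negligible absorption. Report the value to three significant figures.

Each source contributes Iᵢ·(dᵢ/rᵢ)²; contributions add.
A: 4.17 × (1.20/4.60)² = 0.2838 μSv/h
B: 506 × (2.65/20.8)² = 8.213 μSv/h
C: 124 × (1.05/9.50)² = 1.515 μSv/h
Total = 0.2838 + 8.213 + 1.515 = 10.01 μSv/h.

10.0 μSv/h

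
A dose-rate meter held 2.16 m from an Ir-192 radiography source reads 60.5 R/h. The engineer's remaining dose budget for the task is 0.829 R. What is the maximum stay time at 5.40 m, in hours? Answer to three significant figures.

By the inverse-square law, rate at 5.40 m:
60.5 × (2.16/5.40)² = 60.5 × 0.1600 = 9.680 R/h.
Stay time = 0.829 R ÷ 9.680 R/h = 0.08564 h.

0.0856 h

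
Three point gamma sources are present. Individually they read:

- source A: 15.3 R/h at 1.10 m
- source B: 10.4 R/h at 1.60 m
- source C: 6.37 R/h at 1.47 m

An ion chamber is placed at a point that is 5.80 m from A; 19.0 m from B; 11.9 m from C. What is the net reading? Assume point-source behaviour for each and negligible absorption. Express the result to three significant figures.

0.721 R/h

By superposition, sum each source's inverse-square contribution:
A: 15.3 × (1.10/5.80)² = 0.5503 R/h
B: 10.4 × (1.60/19.0)² = 0.07375 R/h
C: 6.37 × (1.47/11.9)² = 0.09720 R/h
Total = 0.5503 + 0.07375 + 0.09720 = 0.7212 R/h.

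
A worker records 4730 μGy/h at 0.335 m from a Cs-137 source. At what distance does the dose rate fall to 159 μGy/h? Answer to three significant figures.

1.83 m

By the inverse-square law, d₂ = d₁·√(I₁/I₂).
I₁/I₂ = 4730/159 = 29.75, so d₂ = 0.335 × √29.75 = 1.827 m.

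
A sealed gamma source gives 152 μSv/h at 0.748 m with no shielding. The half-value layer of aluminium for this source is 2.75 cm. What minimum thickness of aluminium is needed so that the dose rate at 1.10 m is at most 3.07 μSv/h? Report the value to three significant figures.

12.4 cm

At 1.10 m, distance alone gives 152 × (0.748/1.10)² = 152 × 0.4624 = 70.28 μSv/h.
Further attenuation needed: 70.28/3.07 = 22.89.
n = log₂(22.89) = 4.517 half-value layers.
Thickness = 4.517 × 2.75 cm = 12.42 cm.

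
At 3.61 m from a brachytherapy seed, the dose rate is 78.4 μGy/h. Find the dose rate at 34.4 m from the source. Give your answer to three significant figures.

0.863 μGy/h

Since intensity falls as 1/r², the rate at 34.4 m is
78.4 × (3.61/34.4)² = 78.4 × 0.01101 = 0.8632 μGy/h.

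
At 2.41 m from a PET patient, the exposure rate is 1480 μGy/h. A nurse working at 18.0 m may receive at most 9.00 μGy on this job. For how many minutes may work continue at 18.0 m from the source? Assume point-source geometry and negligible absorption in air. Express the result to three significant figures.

Since intensity falls as 1/r², rate at 18.0 m:
1480 × (2.41/18.0)² = 1480 × 0.01793 = 26.54 μGy/h.
Stay time = 9.00 μGy ÷ 26.54 μGy/h = 0.3391 h = 20.35 min.

20.4 min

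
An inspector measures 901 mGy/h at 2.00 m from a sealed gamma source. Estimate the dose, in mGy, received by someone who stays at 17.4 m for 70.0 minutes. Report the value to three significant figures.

13.9 mGy

Intensity scales as (d₁/d₂)², so rate at 17.4 m:
901 × (2.00/17.4)² = 901 × 0.01321 = 11.90 mGy/h.
Dose = rate × time = 11.90 mGy/h × 1.167 h = 13.89 mGy.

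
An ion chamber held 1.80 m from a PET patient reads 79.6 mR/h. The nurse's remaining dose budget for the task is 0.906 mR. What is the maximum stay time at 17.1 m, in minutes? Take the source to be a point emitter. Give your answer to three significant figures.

By the inverse-square law, rate at 17.1 m:
79.6 × (1.80/17.1)² = 79.6 × 0.01108 = 0.8820 mR/h.
Stay time = 0.906 mR ÷ 0.8820 mR/h = 1.027 h = 61.62 min.

61.6 min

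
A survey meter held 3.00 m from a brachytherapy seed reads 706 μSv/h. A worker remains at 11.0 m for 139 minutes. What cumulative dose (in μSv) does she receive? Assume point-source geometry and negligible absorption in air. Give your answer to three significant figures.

122 μSv

Intensity scales as (d₁/d₂)², so rate at 11.0 m:
706 × (3.00/11.0)² = 706 × 0.07438 = 52.51 μSv/h.
Dose = rate × time = 52.51 μSv/h × 2.317 h = 121.7 μSv.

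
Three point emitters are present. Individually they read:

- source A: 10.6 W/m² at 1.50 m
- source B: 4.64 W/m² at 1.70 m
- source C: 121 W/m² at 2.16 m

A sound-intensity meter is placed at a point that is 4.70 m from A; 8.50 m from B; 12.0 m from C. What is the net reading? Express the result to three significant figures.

By superposition, sum each source's inverse-square contribution:
A: 10.6 × (1.50/4.70)² = 1.080 W/m²
B: 4.64 × (1.70/8.50)² = 0.1856 W/m²
C: 121 × (2.16/12.0)² = 3.920 W/m²
Total = 1.080 + 0.1856 + 3.920 = 5.186 W/m².

5.19 W/m²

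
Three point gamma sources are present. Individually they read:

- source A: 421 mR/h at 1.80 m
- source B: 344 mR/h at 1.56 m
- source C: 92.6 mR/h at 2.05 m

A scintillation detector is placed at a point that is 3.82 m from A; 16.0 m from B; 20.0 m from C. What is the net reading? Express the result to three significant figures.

97.7 mR/h

Each source contributes Iᵢ·(dᵢ/rᵢ)²; contributions add.
A: 421 × (1.80/3.82)² = 93.48 mR/h
B: 344 × (1.56/16.0)² = 3.270 mR/h
C: 92.6 × (2.05/20.0)² = 0.9729 mR/h
Total = 93.48 + 3.270 + 0.9729 = 97.72 mR/h.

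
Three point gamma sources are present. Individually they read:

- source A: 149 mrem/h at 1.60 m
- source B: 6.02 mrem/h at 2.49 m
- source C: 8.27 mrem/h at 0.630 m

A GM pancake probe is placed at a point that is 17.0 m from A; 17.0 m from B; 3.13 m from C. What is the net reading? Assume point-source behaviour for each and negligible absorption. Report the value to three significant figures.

Each source contributes Iᵢ·(dᵢ/rᵢ)²; contributions add.
A: 149 × (1.60/17.0)² = 1.320 mrem/h
B: 6.02 × (2.49/17.0)² = 0.1292 mrem/h
C: 8.27 × (0.630/3.13)² = 0.3350 mrem/h
Total = 1.320 + 0.1292 + 0.3350 = 1.784 mrem/h.

1.78 mrem/h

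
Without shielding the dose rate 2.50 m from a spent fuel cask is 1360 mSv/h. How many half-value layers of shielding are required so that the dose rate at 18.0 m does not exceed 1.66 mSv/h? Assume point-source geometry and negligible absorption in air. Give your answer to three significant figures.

3.98 half-value layers

At 18.0 m, distance alone gives (2.50/18.0)² = 0.01929, so 1360 × 0.01929 = 26.23 mSv/h.
Further attenuation needed: 26.23/1.66 = 15.80.
n = log₂(15.80) = 3.982 half-value layers.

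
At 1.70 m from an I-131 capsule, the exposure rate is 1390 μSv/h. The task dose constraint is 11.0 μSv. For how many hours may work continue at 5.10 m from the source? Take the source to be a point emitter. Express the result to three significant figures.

Using I₁d₁² = I₂d₂², rate at 5.10 m:
(1.70/5.10)² = 0.1111, so 1390 × 0.1111 = 154.4 μSv/h.
Stay time = 11.0 μSv ÷ 154.4 μSv/h = 0.07124 h.

0.0712 h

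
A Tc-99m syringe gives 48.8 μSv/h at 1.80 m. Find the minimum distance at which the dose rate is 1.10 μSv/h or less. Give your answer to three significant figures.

Intensity scales as (d₁/d₂)², so d₂ = d₁·√(I₁/I₂).
I₁/I₂ = 48.8/1.10 = 44.36, so d₂ = 1.80 × √44.36 = 11.99 m.

12.0 m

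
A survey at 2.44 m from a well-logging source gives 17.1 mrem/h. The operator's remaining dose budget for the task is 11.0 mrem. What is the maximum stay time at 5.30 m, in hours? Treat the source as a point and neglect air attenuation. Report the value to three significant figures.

Since intensity falls as 1/r², rate at 5.30 m:
17.1 × (2.44/5.30)² = 17.1 × 0.2119 = 3.623 mrem/h.
Stay time = 11.0 mrem ÷ 3.623 mrem/h = 3.036 h.

3.04 h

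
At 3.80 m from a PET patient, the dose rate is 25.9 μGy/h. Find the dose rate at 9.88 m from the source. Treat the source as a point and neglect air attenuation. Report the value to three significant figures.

3.83 μGy/h

Applying the 1/r² law, the rate at 9.88 m is
25.9 × (3.80/9.88)² = 25.9 × 0.1479 = 3.831 μGy/h.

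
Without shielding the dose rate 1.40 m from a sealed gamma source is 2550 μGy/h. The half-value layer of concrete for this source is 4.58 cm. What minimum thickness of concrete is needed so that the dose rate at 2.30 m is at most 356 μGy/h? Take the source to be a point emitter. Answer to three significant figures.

6.45 cm

At 2.30 m, distance alone gives 2550 × (1.40/2.30)² = 2550 × 0.3705 = 944.8 μGy/h.
Further attenuation needed: 944.8/356 = 2.654.
n = log₂(2.654) = 1.408 half-value layers.
Thickness = 1.408 × 4.58 cm = 6.449 cm.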